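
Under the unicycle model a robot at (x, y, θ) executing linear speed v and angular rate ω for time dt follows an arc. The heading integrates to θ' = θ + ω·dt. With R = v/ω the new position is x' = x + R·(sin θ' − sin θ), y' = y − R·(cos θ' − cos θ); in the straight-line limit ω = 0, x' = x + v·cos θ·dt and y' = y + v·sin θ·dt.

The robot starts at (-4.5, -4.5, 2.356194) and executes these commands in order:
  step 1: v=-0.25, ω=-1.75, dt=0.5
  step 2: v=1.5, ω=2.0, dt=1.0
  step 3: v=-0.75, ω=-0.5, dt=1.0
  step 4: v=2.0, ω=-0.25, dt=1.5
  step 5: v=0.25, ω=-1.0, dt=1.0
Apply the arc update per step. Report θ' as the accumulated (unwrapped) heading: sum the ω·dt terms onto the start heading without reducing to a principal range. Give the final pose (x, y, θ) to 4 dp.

step 1: θ'=1.4812 (R=0.1429) → pose (-4.4587, -4.6138, 1.4812)
step 2: θ'=3.4812 (R=0.7500) → pose (-5.4556, -3.8395, 3.4812)
step 3: θ'=2.9812 (R=1.5000) → pose (-4.7163, -3.7731, 2.9812)
step 4: θ'=2.6062 (R=-8.0000) → pose (-7.5201, -2.7563, 2.6062)
step 5: θ'=1.6062 (R=-0.2500) → pose (-7.6424, -2.5502, 1.6062)

(-7.6424, -2.5502, 1.6062)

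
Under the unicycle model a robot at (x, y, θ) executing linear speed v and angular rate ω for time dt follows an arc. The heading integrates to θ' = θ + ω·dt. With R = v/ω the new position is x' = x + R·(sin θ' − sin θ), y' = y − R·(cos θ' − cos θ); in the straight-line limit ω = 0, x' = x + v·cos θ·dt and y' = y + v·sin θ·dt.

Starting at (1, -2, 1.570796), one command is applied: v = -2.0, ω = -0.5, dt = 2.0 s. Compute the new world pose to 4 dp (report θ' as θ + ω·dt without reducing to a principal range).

θ' = 1.5708 + -0.5·2.0 = 0.5708
R = v/ω = -2.0/-0.5 = 4.0000
x' = 1 + 4.0000·(sin 0.5708 − sin 1.5708) = -0.8388
y' = -2 − 4.0000·(cos 0.5708 − cos 1.5708) = -5.3659

(-0.8388, -5.3659, 0.5708)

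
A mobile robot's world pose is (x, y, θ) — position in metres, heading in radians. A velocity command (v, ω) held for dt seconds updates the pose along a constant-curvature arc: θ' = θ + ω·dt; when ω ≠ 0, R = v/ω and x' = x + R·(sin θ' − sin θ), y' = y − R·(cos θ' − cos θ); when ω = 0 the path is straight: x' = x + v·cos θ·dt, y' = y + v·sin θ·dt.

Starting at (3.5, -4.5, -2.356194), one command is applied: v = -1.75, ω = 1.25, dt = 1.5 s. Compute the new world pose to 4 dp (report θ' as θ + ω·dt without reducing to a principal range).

(3.1580, -2.2690, -0.4812)

θ' = -2.3562 + 1.25·1.5 = -0.4812
R = v/ω = -1.75/1.25 = -1.4000
x' = 3.5 + -1.4000·(sin -0.4812 − sin -2.3562) = 3.1580
y' = -4.5 − -1.4000·(cos -0.4812 − cos -2.3562) = -2.2690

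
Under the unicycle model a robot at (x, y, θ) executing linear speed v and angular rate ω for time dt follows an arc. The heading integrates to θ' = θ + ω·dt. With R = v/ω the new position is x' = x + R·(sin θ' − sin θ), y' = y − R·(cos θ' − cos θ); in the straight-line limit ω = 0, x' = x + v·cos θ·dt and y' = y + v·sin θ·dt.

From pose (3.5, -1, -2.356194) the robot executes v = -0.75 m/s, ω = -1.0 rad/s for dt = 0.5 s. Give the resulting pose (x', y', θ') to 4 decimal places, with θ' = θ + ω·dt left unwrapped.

(3.8192, -0.8107, -2.8562)

θ' = -2.3562 + -1.0·0.5 = -2.8562
R = v/ω = -0.75/-1.0 = 0.7500
x' = 3.5 + 0.7500·(sin -2.8562 − sin -2.3562) = 3.8192
y' = -1 − 0.7500·(cos -2.8562 − cos -2.3562) = -0.8107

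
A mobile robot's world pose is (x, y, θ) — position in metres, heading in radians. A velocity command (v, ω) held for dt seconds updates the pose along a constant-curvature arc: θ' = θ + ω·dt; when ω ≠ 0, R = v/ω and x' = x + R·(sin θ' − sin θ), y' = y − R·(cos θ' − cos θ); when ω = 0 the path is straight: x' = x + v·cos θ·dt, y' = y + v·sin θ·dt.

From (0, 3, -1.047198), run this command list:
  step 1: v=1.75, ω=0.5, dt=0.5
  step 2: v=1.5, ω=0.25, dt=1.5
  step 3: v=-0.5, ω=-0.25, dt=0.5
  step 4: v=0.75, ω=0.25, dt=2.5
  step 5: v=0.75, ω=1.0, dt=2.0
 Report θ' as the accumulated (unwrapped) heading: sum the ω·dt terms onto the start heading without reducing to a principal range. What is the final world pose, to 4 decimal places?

step 1: θ'=-0.7972 (R=3.5000) → pose (0.5272, 2.3045, -0.7972)
step 2: θ'=-0.4222 (R=6.0000) → pose (2.3610, 1.0236, -0.4222)
step 3: θ'=-0.5472 (R=2.0000) → pose (2.1399, 1.1401, -0.5472)
step 4: θ'=0.0778 (R=3.0000) → pose (3.9340, 0.7111, 0.0778)
step 5: θ'=2.0778 (R=0.7500) → pose (4.5314, 1.8230, 2.0778)

(4.5314, 1.8230, 2.0778)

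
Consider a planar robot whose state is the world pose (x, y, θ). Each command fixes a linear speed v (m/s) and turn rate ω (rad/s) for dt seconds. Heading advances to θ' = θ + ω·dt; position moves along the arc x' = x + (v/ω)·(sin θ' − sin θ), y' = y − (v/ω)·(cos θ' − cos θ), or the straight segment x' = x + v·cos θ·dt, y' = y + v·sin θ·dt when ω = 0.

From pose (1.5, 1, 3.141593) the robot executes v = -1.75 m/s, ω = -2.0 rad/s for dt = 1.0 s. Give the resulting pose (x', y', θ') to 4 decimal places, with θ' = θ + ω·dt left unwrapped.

θ' = 3.1416 + -2.0·1.0 = 1.1416
R = v/ω = -1.75/-2.0 = 0.8750
x' = 1.5 + 0.8750·(sin 1.1416 − sin 3.1416) = 2.2956
y' = 1 − 0.8750·(cos 1.1416 − cos 3.1416) = -0.2391

(2.2956, -0.2391, 1.1416)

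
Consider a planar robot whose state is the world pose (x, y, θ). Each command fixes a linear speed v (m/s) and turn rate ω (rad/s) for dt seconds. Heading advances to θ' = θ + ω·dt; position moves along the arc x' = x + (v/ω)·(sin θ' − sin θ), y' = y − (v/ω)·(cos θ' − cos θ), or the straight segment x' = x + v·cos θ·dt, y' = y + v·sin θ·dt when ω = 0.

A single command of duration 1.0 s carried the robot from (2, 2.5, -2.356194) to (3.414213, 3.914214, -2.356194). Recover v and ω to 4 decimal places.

v = -2.0000, ω = 0.0000

Δθ = -2.356194 − -2.356194 = 0.000000
ω = Δθ/dt = 0.000000/1.0 = 0.0000
ω = 0 → v = (Δx·cos θ + Δy·sin θ)/dt = -2.0000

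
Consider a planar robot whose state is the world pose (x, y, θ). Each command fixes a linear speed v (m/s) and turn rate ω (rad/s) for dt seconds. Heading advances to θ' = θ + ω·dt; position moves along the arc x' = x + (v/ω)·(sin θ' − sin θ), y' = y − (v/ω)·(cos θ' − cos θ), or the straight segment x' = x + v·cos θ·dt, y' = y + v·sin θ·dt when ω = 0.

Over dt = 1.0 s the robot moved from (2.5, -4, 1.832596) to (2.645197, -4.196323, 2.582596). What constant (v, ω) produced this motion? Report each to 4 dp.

Δθ = 2.582596 − 1.832596 = 0.750000
ω = Δθ/dt = 0.750000/1.0 = 0.7500
R = −Δy/(cos θ' − cos θ) = -0.3333
v = R·ω = -0.3333·0.7500 = -0.2500

v = -0.2500, ω = 0.7500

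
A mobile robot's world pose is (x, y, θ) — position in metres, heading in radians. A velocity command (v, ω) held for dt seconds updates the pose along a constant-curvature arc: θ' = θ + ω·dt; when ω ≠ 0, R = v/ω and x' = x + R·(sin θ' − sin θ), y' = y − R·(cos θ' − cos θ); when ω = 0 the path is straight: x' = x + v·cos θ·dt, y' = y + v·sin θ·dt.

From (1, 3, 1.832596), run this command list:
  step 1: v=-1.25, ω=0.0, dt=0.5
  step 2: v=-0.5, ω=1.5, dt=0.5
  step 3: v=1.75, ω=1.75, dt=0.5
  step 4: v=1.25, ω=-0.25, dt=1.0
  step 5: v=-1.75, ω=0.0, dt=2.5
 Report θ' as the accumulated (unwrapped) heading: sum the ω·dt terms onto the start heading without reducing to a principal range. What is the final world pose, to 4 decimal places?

(3.6073, 2.3545, 3.2076)

step 1: θ'=1.8326 (straight) → pose (1.1618, 2.3963, 1.8326)
step 2: θ'=2.5826 (R=-0.3333) → pose (1.3070, 2.2000, 2.5826)
step 3: θ'=3.4576 (R=1.0000) → pose (0.4659, 2.3027, 3.4576)
step 4: θ'=3.2076 (R=-5.0000) → pose (-0.7582, 2.0660, 3.2076)
step 5: θ'=3.2076 (straight) → pose (3.6073, 2.3545, 3.2076)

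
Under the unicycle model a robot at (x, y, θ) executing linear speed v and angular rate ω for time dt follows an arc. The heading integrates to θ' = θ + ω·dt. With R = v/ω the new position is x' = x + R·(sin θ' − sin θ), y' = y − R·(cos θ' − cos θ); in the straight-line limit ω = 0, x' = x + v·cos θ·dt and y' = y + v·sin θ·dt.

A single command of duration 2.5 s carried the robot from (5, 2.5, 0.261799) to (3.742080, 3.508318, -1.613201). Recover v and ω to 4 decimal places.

v = -0.7500, ω = -0.7500

Δθ = -1.613201 − 0.261799 = -1.875000
ω = Δθ/dt = -1.875000/2.5 = -0.7500
R = Δx/(sin θ' − sin θ) = 1.0000
v = R·ω = 1.0000·-0.7500 = -0.7500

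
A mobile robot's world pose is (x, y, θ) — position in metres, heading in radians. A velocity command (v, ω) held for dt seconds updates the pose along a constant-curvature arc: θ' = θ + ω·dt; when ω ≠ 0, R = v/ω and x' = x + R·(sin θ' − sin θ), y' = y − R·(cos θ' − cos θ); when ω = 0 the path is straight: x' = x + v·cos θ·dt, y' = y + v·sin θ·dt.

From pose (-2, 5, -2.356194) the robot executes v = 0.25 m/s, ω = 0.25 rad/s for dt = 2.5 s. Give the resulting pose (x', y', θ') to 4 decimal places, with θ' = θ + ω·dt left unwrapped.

(-2.2801, 4.4526, -1.7312)

θ' = -2.3562 + 0.25·2.5 = -1.7312
R = v/ω = 0.25/0.25 = 1.0000
x' = -2 + 1.0000·(sin -1.7312 − sin -2.3562) = -2.2801
y' = 5 − 1.0000·(cos -1.7312 − cos -2.3562) = 4.4526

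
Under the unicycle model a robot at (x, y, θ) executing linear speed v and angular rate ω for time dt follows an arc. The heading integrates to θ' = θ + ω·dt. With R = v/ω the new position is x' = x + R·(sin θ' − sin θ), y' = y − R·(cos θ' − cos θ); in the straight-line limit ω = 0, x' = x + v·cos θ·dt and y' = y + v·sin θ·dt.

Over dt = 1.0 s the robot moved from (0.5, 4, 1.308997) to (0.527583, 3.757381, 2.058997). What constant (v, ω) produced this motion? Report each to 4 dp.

Δθ = 2.058997 − 1.308997 = 0.750000
ω = Δθ/dt = 0.750000/1.0 = 0.7500
R = −Δy/(cos θ' − cos θ) = -0.3333
v = R·ω = -0.3333·0.7500 = -0.2500

v = -0.2500, ω = 0.7500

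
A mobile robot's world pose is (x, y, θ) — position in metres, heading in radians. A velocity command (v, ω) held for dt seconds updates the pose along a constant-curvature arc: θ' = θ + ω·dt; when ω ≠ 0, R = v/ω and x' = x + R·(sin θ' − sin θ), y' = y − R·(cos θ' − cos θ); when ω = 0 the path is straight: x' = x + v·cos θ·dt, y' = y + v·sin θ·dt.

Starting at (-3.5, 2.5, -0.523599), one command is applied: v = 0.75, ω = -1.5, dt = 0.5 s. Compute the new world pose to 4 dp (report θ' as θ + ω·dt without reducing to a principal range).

θ' = -0.5236 + -1.5·0.5 = -1.2736
R = v/ω = 0.75/-1.5 = -0.5000
x' = -3.5 + -0.5000·(sin -1.2736 − sin -0.5236) = -3.2719
y' = 2.5 − -0.5000·(cos -1.2736 − cos -0.5236) = 2.2134

(-3.2719, 2.2134, -1.2736)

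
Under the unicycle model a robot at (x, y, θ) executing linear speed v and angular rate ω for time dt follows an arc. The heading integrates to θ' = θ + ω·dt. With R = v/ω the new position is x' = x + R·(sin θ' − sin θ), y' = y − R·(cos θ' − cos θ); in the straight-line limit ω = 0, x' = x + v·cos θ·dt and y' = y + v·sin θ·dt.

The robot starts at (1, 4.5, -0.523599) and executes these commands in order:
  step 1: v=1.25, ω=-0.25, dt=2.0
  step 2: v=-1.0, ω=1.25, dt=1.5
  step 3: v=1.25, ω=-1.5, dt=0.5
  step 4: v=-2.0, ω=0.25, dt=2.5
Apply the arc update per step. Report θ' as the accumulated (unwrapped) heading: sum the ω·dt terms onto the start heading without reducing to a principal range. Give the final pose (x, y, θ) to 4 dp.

step 1: θ'=-1.0236 (R=-5.0000) → pose (2.7699, 2.7714, -1.0236)
step 2: θ'=0.8514 (R=-0.8000) → pose (1.4850, 2.8823, 0.8514)
step 3: θ'=0.1014 (R=-0.8333) → pose (2.0275, 3.1622, 0.1014)
step 4: θ'=0.7264 (R=-8.0000) → pose (-2.4762, 1.1839, 0.7264)

(-2.4762, 1.1839, 0.7264)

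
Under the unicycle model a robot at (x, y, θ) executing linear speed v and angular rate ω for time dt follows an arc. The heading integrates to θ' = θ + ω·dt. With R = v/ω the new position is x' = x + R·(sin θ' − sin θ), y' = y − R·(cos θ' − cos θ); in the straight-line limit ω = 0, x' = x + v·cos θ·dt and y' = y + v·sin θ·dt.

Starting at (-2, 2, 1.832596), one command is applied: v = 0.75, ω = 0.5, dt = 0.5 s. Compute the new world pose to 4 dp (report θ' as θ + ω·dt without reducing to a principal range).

θ' = 1.8326 + 0.5·0.5 = 2.0826
R = v/ω = 0.75/0.5 = 1.5000
x' = -2 + 1.5000·(sin 2.0826 − sin 1.8326) = -2.1411
y' = 2 − 1.5000·(cos 2.0826 − cos 1.8326) = 2.3464

(-2.1411, 2.3464, 2.0826)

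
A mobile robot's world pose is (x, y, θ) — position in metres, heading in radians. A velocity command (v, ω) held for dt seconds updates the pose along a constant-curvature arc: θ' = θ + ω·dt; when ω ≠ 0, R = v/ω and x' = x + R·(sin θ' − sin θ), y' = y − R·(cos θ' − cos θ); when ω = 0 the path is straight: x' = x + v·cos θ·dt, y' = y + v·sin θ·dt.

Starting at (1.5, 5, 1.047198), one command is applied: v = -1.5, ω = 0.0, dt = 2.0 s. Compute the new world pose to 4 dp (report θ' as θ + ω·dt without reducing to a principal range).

(0.0000, 2.4019, 1.0472)

θ' = 1.0472 + 0.0·2.0 = 1.0472
ω = 0 → straight: x' = 1.5 + -1.5·cos(1.0472)·2.0 = 0.0000
y' = 5 + -1.5·sin(1.0472)·2.0 = 2.4019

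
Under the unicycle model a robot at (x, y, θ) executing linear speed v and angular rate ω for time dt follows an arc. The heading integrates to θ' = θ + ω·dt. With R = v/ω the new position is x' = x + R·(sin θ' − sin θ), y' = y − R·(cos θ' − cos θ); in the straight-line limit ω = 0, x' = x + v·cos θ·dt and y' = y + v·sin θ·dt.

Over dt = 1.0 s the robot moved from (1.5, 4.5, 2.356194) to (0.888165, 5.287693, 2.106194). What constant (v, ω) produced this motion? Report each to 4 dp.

v = 1.0000, ω = -0.2500

Δθ = 2.106194 − 2.356194 = -0.250000
ω = Δθ/dt = -0.250000/1.0 = -0.2500
R = −Δy/(cos θ' − cos θ) = -4.0000
v = R·ω = -4.0000·-0.2500 = 1.0000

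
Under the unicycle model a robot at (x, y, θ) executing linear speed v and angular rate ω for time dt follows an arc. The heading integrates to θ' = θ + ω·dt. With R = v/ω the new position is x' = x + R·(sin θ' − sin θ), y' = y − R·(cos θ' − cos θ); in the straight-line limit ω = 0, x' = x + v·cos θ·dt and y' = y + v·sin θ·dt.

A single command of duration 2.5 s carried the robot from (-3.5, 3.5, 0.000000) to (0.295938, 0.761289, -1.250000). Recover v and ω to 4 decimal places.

Δθ = -1.250000 − 0.000000 = -1.250000
ω = Δθ/dt = -1.250000/2.5 = -0.5000
R = Δx/(sin θ' − sin θ) = -4.0000
v = R·ω = -4.0000·-0.5000 = 2.0000

v = 2.0000, ω = -0.5000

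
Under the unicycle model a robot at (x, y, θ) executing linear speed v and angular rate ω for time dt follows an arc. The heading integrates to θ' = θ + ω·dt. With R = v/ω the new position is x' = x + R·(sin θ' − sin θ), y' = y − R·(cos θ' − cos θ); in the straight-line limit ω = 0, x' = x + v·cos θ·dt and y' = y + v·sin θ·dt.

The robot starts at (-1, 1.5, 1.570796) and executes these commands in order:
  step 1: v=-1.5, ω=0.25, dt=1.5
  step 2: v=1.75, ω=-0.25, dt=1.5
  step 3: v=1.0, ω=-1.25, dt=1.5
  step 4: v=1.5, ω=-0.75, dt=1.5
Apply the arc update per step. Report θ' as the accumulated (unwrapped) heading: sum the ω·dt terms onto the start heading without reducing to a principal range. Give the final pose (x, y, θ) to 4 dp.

step 1: θ'=1.9458 (R=-6.0000) → pose (-0.5830, -0.6976, 1.9458)
step 2: θ'=1.5708 (R=-7.0000) → pose (-1.0695, 1.8663, 1.5708)
step 3: θ'=-0.3042 (R=-0.8000) → pose (-0.0299, 2.6295, -0.3042)
step 4: θ'=-1.4292 (R=-2.0000) → pose (1.3511, 1.0036, -1.4292)

(1.3511, 1.0036, -1.4292)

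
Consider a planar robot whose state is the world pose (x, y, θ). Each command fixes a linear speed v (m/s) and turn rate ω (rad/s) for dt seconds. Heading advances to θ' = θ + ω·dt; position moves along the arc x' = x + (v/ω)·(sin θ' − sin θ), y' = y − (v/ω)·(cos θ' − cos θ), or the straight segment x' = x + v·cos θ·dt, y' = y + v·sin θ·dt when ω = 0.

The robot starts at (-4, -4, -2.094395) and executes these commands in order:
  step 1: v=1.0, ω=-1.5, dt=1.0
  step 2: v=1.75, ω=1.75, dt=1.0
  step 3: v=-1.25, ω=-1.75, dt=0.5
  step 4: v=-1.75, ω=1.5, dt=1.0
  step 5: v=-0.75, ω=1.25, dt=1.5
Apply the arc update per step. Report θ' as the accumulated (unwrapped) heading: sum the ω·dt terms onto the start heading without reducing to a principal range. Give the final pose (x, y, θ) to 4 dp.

step 1: θ'=-3.5944 (R=-0.6667) → pose (-4.8690, -4.2661, -3.5944)
step 2: θ'=-1.8444 (R=1.0000) → pose (-6.2693, -4.8952, -1.8444)
step 3: θ'=-2.7194 (R=0.7143) → pose (-5.8743, -4.4366, -2.7194)
step 4: θ'=-1.2194 (R=-1.1667) → pose (-5.2570, -2.9708, -1.2194)
step 5: θ'=0.6556 (R=-0.6000) → pose (-6.1861, -2.7017, 0.6556)

(-6.1861, -2.7017, 0.6556)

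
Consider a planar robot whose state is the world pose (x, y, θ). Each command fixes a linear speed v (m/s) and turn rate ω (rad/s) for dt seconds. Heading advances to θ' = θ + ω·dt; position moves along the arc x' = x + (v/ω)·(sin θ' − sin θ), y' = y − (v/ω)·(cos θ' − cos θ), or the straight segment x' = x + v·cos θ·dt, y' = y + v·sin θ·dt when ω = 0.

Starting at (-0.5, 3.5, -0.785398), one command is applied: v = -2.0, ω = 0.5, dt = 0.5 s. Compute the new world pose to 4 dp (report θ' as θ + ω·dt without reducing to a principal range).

θ' = -0.7854 + 0.5·0.5 = -0.5354
R = v/ω = -2.0/0.5 = -4.0000
x' = -0.5 + -4.0000·(sin -0.5354 − sin -0.7854) = -1.2877
y' = 3.5 − -4.0000·(cos -0.5354 − cos -0.7854) = 4.1118

(-1.2877, 4.1118, -0.5354)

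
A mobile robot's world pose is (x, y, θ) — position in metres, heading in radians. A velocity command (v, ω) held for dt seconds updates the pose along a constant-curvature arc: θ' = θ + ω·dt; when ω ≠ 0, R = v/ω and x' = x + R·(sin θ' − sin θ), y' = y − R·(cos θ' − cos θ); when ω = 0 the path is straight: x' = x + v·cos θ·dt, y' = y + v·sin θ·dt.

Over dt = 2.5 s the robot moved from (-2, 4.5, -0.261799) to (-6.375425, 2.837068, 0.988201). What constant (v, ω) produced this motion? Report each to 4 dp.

Δθ = 0.988201 − -0.261799 = 1.250000
ω = Δθ/dt = 1.250000/2.5 = 0.5000
R = Δx/(sin θ' − sin θ) = -4.0000
v = R·ω = -4.0000·0.5000 = -2.0000

v = -2.0000, ω = 0.5000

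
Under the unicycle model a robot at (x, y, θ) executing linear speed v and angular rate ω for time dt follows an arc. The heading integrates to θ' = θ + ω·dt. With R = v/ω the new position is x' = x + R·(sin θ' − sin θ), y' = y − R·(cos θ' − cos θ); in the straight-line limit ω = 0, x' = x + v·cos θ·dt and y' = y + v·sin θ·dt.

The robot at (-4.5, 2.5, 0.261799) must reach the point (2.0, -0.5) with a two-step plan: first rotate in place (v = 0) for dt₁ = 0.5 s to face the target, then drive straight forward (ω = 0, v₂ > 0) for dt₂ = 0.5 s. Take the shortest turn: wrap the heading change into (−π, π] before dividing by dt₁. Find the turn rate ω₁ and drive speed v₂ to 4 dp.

ω₁ = -1.3884, v₂ = 14.3178

heading to target = atan2(-0.5−2.5, 2−-4.5) = -0.4324
Δθ = wrap(-0.4324 − 0.2618) = -0.6942; ω₁ = Δθ/dt₁ = -1.3884
distance = √((2−-4.5)² + (-0.5−2.5)²) = 7.1589; v₂ = distance/dt₂ = 14.3178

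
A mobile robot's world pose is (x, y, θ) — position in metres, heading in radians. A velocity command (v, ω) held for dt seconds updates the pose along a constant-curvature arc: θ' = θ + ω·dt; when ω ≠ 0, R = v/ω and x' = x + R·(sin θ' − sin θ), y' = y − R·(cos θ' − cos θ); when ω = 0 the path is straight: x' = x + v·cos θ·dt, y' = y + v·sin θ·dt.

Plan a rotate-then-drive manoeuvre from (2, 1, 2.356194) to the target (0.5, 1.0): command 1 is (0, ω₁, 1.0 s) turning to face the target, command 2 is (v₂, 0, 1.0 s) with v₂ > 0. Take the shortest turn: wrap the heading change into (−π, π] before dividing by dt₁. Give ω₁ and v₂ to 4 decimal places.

heading to target = atan2(1−1, 0.5−2) = 3.1416
Δθ = wrap(3.1416 − 2.3562) = 0.7854; ω₁ = Δθ/dt₁ = 0.7854
distance = √((0.5−2)² + (1−1)²) = 1.5000; v₂ = distance/dt₂ = 1.5000

ω₁ = 0.7854, v₂ = 1.5000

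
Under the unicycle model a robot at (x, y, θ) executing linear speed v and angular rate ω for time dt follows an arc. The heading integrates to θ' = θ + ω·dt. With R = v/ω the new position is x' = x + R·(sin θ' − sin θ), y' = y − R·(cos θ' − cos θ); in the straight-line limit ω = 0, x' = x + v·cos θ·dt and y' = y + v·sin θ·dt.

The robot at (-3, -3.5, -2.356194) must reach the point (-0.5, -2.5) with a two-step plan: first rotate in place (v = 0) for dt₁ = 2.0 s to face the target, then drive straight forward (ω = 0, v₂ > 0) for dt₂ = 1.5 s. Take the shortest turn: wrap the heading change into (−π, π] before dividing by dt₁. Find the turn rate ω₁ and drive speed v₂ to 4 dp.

heading to target = atan2(-2.5−-3.5, -0.5−-3) = 0.3805
Δθ = wrap(0.3805 − -2.3562) = 2.7367; ω₁ = Δθ/dt₁ = 1.3684
distance = √((-0.5−-3)² + (-2.5−-3.5)²) = 2.6926; v₂ = distance/dt₂ = 1.7951

ω₁ = 1.3684, v₂ = 1.7951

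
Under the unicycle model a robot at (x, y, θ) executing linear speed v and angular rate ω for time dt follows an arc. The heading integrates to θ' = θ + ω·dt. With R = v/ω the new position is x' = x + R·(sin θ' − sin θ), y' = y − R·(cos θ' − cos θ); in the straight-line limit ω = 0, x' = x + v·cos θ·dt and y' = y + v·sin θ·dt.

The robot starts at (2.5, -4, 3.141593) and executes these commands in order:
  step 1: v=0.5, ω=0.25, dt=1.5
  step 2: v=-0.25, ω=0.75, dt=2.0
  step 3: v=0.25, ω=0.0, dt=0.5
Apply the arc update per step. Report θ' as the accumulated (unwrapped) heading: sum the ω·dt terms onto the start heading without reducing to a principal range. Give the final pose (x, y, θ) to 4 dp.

step 1: θ'=3.5166 (R=2.0000) → pose (1.7675, -4.1390, 3.5166)
step 2: θ'=5.0166 (R=-0.3333) → pose (1.9634, -3.7290, 5.0166)
step 3: θ'=5.0166 (straight) → pose (2.0008, -3.8482, 5.0166)

(2.0008, -3.8482, 5.0166)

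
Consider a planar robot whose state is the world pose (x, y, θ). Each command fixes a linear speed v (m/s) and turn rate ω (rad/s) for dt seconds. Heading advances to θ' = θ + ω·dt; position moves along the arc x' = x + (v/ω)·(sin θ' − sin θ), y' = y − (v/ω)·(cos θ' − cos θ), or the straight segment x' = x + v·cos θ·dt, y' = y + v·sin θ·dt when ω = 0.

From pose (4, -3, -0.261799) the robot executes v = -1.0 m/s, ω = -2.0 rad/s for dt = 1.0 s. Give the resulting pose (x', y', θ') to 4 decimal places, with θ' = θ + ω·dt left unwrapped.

θ' = -0.2618 + -2.0·1.0 = -2.2618
R = v/ω = -1.0/-2.0 = 0.5000
x' = 4 + 0.5000·(sin -2.2618 − sin -0.2618) = 3.7441
y' = -3 − 0.5000·(cos -2.2618 − cos -0.2618) = -2.1984

(3.7441, -2.1984, -2.2618)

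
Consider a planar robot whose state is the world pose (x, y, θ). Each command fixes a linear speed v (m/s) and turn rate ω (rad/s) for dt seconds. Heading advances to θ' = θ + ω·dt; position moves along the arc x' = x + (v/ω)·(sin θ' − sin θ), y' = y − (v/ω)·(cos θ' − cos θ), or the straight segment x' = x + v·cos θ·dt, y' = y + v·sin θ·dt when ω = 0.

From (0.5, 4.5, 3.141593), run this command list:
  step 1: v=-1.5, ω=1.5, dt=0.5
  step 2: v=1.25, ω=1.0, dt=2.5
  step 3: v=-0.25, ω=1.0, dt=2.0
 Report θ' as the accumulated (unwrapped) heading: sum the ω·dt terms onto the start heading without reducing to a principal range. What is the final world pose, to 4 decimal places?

(1.9812, 2.2345, 8.3916)

step 1: θ'=3.8916 (R=-1.0000) → pose (1.1816, 4.7683, 3.8916)
step 2: θ'=6.3916 (R=1.2500) → pose (2.1689, 2.6110, 6.3916)
step 3: θ'=8.3916 (R=-0.2500) → pose (1.9812, 2.2345, 8.3916)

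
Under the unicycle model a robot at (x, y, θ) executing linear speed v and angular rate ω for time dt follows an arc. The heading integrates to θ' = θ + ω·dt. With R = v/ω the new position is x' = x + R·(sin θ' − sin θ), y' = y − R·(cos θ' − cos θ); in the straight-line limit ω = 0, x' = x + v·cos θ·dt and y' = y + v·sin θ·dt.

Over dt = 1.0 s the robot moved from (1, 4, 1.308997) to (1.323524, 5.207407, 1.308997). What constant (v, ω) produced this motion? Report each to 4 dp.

v = 1.2500, ω = 0.0000

Δθ = 1.308997 − 1.308997 = 0.000000
ω = Δθ/dt = 0.000000/1.0 = 0.0000
ω = 0 → v = (Δx·cos θ + Δy·sin θ)/dt = 1.2500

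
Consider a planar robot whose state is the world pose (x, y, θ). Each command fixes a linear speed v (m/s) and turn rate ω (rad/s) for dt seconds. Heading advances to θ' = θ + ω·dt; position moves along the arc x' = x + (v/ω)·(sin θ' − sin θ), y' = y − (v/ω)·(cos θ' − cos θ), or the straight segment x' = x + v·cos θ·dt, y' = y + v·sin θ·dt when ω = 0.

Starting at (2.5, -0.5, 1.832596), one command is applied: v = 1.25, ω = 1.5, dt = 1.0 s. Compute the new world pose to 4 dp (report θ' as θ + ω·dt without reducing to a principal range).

(1.5369, 0.1025, 3.3326)

θ' = 1.8326 + 1.5·1.0 = 3.3326
R = v/ω = 1.25/1.5 = 0.8333
x' = 2.5 + 0.8333·(sin 3.3326 − sin 1.8326) = 1.5369
y' = -0.5 − 0.8333·(cos 3.3326 − cos 1.8326) = 0.1025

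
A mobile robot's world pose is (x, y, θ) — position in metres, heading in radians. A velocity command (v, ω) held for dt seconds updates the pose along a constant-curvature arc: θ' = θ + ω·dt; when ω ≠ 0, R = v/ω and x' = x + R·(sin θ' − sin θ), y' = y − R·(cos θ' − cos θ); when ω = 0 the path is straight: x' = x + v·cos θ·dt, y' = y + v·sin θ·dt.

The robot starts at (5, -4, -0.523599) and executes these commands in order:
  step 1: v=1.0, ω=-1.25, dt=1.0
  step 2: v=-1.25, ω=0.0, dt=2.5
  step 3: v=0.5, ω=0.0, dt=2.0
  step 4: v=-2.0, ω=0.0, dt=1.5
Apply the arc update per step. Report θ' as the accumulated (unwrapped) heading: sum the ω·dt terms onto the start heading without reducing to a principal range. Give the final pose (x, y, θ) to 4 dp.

step 1: θ'=-1.7736 (R=-0.8000) → pose (5.3836, -4.8540, -1.7736)
step 2: θ'=-1.7736 (straight) → pose (6.0130, -1.7930, -1.7736)
step 3: θ'=-1.7736 (straight) → pose (5.8116, -2.7725, -1.7736)
step 4: θ'=-1.7736 (straight) → pose (6.4159, 0.1660, -1.7736)

(6.4159, 0.1660, -1.7736)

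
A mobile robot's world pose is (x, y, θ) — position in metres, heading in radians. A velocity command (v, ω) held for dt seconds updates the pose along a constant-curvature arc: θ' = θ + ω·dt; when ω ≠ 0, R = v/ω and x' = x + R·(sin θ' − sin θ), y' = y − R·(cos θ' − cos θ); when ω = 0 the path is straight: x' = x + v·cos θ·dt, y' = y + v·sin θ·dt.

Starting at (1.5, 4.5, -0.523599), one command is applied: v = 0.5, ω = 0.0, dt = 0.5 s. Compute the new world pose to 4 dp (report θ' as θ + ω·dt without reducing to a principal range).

(1.7165, 4.3750, -0.5236)

θ' = -0.5236 + 0.0·0.5 = -0.5236
ω = 0 → straight: x' = 1.5 + 0.5·cos(-0.5236)·0.5 = 1.7165
y' = 4.5 + 0.5·sin(-0.5236)·0.5 = 4.3750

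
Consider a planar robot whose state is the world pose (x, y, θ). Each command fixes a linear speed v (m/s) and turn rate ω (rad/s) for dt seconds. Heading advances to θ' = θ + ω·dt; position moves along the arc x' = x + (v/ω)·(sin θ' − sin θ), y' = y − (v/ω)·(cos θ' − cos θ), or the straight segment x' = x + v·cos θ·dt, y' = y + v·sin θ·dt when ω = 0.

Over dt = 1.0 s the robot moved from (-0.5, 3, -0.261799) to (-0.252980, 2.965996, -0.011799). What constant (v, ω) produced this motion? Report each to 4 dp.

v = 0.2500, ω = 0.2500

Δθ = -0.011799 − -0.261799 = 0.250000
ω = Δθ/dt = 0.250000/1.0 = 0.2500
R = Δx/(sin θ' − sin θ) = 1.0000
v = R·ω = 1.0000·0.2500 = 0.2500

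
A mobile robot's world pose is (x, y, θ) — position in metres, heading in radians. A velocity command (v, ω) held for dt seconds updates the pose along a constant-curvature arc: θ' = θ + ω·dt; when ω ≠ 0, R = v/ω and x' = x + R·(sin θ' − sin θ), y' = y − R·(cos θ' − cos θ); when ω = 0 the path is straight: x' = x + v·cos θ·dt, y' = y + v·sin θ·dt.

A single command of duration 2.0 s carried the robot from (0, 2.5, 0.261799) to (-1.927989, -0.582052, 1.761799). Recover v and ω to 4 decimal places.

v = -2.0000, ω = 0.7500

Δθ = 1.761799 − 0.261799 = 1.500000
ω = Δθ/dt = 1.500000/2.0 = 0.7500
R = −Δy/(cos θ' − cos θ) = -2.6667
v = R·ω = -2.6667·0.7500 = -2.0000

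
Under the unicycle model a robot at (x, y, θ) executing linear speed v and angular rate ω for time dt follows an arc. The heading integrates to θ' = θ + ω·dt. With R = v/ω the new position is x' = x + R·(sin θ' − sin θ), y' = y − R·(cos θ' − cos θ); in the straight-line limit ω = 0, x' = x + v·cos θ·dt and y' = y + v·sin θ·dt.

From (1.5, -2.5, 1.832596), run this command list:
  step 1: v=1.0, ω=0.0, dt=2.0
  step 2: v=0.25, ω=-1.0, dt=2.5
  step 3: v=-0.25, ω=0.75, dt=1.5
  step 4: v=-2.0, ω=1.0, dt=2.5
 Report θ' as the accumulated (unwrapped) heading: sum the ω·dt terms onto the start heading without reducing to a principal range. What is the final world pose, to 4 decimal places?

step 1: θ'=1.8326 (straight) → pose (0.9824, -0.5681, 1.8326)
step 2: θ'=-0.6674 (R=-0.2500) → pose (1.3786, -0.3071, -0.6674)
step 3: θ'=0.4576 (R=-0.3333) → pose (1.0250, -0.2699, 0.4576)
step 4: θ'=2.9576 (R=-2.0000) → pose (1.5427, -4.0303, 2.9576)

(1.5427, -4.0303, 2.9576)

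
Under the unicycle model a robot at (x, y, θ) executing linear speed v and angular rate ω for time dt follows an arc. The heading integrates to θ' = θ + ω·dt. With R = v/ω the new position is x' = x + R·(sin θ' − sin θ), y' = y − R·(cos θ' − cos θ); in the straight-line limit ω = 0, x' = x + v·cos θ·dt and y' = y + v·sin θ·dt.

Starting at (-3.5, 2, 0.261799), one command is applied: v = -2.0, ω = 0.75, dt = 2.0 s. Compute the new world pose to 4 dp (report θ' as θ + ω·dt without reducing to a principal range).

(-5.4280, -1.0821, 1.7618)

θ' = 0.2618 + 0.75·2.0 = 1.7618
R = v/ω = -2.0/0.75 = -2.6667
x' = -3.5 + -2.6667·(sin 1.7618 − sin 0.2618) = -5.4280
y' = 2 − -2.6667·(cos 1.7618 − cos 0.2618) = -1.0821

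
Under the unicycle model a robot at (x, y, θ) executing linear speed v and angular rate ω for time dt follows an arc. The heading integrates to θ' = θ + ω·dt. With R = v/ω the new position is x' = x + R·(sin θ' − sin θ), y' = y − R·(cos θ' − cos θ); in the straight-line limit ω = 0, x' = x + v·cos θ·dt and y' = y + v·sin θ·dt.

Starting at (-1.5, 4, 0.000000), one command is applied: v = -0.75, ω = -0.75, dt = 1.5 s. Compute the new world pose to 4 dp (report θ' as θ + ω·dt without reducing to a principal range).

(-2.4023, 4.5688, -1.1250)

θ' = 0.0000 + -0.75·1.5 = -1.1250
R = v/ω = -0.75/-0.75 = 1.0000
x' = -1.5 + 1.0000·(sin -1.1250 − sin 0.0000) = -2.4023
y' = 4 − 1.0000·(cos -1.1250 − cos 0.0000) = 4.5688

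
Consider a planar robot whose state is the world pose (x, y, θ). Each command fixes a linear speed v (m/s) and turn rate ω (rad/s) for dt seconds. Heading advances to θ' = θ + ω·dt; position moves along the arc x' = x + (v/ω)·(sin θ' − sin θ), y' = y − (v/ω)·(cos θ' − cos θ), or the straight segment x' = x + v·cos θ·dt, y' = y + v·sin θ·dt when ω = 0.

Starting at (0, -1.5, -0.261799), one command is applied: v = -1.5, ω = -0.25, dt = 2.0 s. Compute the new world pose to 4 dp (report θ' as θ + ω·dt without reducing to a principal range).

θ' = -0.2618 + -0.25·2.0 = -0.7618
R = v/ω = -1.5/-0.25 = 6.0000
x' = 0 + 6.0000·(sin -0.7618 − sin -0.2618) = -2.5884
y' = -1.5 − 6.0000·(cos -0.7618 − cos -0.2618) = -0.0460

(-2.5884, -0.0460, -0.7618)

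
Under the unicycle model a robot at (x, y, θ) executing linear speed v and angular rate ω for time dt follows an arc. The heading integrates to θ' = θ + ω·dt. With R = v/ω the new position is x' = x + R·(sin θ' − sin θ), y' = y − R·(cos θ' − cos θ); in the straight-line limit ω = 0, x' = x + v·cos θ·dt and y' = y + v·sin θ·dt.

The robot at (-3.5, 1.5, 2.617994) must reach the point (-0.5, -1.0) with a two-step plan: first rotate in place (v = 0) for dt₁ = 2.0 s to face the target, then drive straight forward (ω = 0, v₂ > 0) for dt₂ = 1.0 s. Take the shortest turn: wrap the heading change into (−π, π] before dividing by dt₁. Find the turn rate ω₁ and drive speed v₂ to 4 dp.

ω₁ = 1.4852, v₂ = 3.9051

heading to target = atan2(-1−1.5, -0.5−-3.5) = -0.6947
Δθ = wrap(-0.6947 − 2.6180) = 2.9705; ω₁ = Δθ/dt₁ = 1.4852
distance = √((-0.5−-3.5)² + (-1−1.5)²) = 3.9051; v₂ = distance/dt₂ = 3.9051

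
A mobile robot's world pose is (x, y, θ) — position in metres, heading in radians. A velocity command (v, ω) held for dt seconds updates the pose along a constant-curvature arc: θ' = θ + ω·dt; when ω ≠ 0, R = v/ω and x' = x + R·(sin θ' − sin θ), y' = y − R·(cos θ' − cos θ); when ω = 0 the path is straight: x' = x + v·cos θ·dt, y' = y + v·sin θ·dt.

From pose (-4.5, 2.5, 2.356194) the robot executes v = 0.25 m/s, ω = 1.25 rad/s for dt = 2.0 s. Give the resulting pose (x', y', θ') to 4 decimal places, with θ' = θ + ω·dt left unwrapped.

θ' = 2.3562 + 1.25·2.0 = 4.8562
R = v/ω = 0.25/1.25 = 0.2000
x' = -4.5 + 0.2000·(sin 4.8562 − sin 2.3562) = -4.8394
y' = 2.5 − 0.2000·(cos 4.8562 − cos 2.3562) = 2.3299

(-4.8394, 2.3299, 4.8562)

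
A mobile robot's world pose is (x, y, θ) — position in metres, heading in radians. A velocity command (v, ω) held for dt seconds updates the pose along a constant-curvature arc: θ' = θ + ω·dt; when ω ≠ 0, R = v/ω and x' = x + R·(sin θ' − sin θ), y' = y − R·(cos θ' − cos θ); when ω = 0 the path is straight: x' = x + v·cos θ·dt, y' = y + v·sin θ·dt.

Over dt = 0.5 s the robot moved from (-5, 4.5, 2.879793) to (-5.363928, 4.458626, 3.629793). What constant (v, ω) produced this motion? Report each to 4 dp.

v = 0.7500, ω = 1.5000

Δθ = 3.629793 − 2.879793 = 0.750000
ω = Δθ/dt = 0.750000/0.5 = 1.5000
R = Δx/(sin θ' − sin θ) = 0.5000
v = R·ω = 0.5000·1.5000 = 0.7500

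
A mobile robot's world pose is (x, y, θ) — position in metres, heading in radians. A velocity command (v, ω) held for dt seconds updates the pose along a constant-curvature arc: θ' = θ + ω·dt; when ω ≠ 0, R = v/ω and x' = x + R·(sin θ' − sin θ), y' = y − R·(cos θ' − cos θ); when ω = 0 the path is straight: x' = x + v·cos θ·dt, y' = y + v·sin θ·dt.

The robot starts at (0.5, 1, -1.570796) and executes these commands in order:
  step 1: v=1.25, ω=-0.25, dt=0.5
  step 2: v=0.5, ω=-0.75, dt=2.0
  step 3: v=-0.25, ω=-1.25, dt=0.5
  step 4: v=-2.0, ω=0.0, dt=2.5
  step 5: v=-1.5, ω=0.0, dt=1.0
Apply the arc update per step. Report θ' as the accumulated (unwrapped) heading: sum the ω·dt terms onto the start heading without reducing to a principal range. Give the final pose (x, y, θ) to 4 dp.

(4.9357, -4.3332, -3.8208)

step 1: θ'=-1.6958 (R=-5.0000) → pose (0.4610, 0.3766, -1.6958)
step 2: θ'=-3.1958 (R=-0.6667) → pose (-0.2366, -0.2059, -3.1958)
step 3: θ'=-3.8208 (R=0.2000) → pose (-0.1218, -0.2500, -3.8208)
step 4: θ'=-3.8208 (straight) → pose (3.7686, -3.3909, -3.8208)
step 5: θ'=-3.8208 (straight) → pose (4.9357, -4.3332, -3.8208)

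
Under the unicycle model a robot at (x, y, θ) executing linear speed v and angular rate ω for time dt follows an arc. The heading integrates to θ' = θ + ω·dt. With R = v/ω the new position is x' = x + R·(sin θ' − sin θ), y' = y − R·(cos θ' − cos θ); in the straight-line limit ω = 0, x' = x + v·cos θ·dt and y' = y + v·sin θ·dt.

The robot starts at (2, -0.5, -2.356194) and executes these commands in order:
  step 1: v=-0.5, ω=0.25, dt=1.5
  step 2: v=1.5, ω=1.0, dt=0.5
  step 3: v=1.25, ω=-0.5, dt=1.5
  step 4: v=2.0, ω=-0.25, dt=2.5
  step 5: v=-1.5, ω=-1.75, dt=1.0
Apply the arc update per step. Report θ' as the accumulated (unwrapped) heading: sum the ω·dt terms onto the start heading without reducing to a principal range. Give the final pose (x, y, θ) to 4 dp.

step 1: θ'=-1.9812 (R=-2.0000) → pose (2.4197, 0.1163, -1.9812)
step 2: θ'=-1.4812 (R=1.5000) → pose (2.3012, -0.6164, -1.4812)
step 3: θ'=-2.2312 (R=-2.5000) → pose (1.7856, -2.3737, -2.2312)
step 4: θ'=-2.8562 (R=-8.0000) → pose (-2.2801, -5.1427, -2.8562)
step 5: θ'=-4.6062 (R=0.8571) → pose (-1.1865, -5.8743, -4.6062)

(-1.1865, -5.8743, -4.6062)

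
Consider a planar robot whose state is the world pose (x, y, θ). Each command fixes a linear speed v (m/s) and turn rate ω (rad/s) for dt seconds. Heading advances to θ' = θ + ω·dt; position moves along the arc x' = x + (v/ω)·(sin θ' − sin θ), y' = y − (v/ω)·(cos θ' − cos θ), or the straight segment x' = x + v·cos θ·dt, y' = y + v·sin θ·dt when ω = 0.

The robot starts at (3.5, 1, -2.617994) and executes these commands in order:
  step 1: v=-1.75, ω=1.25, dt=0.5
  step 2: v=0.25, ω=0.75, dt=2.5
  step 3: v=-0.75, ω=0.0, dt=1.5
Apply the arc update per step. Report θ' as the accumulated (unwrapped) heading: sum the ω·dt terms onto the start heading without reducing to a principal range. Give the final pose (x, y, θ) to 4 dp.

(3.2247, 1.3036, -0.1180)

step 1: θ'=-1.9930 (R=-1.4000) → pose (4.0771, 1.6388, -1.9930)
step 2: θ'=-0.1180 (R=0.3333) → pose (4.3419, 1.1712, -0.1180)
step 3: θ'=-0.1180 (straight) → pose (3.2247, 1.3036, -0.1180)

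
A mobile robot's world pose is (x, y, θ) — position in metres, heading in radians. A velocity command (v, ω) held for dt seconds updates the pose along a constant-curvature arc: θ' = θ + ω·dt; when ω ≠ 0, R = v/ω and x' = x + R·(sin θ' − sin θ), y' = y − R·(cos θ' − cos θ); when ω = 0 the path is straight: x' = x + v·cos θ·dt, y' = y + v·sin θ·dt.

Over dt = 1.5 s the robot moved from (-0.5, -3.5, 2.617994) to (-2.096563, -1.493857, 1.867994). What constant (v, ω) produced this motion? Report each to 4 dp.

Δθ = 1.867994 − 2.617994 = -0.750000
ω = Δθ/dt = -0.750000/1.5 = -0.5000
R = −Δy/(cos θ' − cos θ) = -3.5000
v = R·ω = -3.5000·-0.5000 = 1.7500

v = 1.7500, ω = -0.5000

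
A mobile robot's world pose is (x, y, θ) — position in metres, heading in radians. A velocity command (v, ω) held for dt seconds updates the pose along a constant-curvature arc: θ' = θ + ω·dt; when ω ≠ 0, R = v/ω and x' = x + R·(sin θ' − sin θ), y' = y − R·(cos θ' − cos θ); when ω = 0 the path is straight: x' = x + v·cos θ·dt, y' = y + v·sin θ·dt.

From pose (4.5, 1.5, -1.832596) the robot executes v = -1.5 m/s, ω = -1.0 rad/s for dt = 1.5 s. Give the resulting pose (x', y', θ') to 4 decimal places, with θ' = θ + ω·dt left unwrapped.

θ' = -1.8326 + -1.0·1.5 = -3.3326
R = v/ω = -1.5/-1.0 = 1.5000
x' = 4.5 + 1.5000·(sin -3.3326 − sin -1.8326) = 6.2337
y' = 1.5 − 1.5000·(cos -3.3326 − cos -1.8326) = 2.5845

(6.2337, 2.5845, -3.3326)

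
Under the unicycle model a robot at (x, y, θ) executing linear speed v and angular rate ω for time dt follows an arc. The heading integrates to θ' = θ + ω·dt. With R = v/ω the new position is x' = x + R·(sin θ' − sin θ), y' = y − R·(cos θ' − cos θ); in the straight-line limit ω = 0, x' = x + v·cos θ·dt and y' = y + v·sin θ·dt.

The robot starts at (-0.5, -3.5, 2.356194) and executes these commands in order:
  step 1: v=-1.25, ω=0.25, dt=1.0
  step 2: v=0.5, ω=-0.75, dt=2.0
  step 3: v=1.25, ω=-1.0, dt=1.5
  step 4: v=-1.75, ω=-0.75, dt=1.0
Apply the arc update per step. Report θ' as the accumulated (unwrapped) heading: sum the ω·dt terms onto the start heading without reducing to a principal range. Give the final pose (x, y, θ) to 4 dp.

(0.5973, -1.6101, -1.1438)

step 1: θ'=2.6062 (R=-5.0000) → pose (0.4846, -4.2648, 2.6062)
step 2: θ'=1.1062 (R=-0.6667) → pose (0.2287, -3.3927, 1.1062)
step 3: θ'=-0.3938 (R=-1.2500) → pose (1.8259, -2.7985, -0.3938)
step 4: θ'=-1.1438 (R=2.3333) → pose (0.5973, -1.6101, -1.1438)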